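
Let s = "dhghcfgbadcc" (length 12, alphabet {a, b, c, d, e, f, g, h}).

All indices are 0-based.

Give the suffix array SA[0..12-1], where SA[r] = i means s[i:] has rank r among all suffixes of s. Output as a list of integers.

rank | idx | suffix
   0 |   8 | adcc
   1 |   7 | badcc
   2 |  11 | c
   3 |  10 | cc
   4 |   4 | cfgbadcc
   5 |   9 | dcc
   6 |   0 | dhghcfgbadcc
   7 |   5 | fgbadcc
   8 |   6 | gbadcc
   9 |   2 | ghcfgbadcc
  10 |   3 | hcfgbadcc
  11 |   1 | hghcfgbadcc

[8, 7, 11, 10, 4, 9, 0, 5, 6, 2, 3, 1]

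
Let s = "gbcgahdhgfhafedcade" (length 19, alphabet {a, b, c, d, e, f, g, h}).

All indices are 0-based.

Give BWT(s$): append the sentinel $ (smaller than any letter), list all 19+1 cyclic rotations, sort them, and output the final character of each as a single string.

echggdbeahdfagc$hfad

rank  rotation              last
    0  $gbcgahdhgfhafedcade  e
    1  ade$gbcgahdhgfhafedc  c
    2  afedcade$gbcgahdhgfh  h
    3  ahdhgfhafedcade$gbcg  g
    4  bcgahdhgfhafedcade$g  g
    5  cade$gbcgahdhgfhafed  d
    6  cgahdhgfhafedcade$gb  b
    7  dcade$gbcgahdhgfhafe  e
    8  de$gbcgahdhgfhafedca  a
    9  dhgfhafedcade$gbcgah  h
   10  e$gbcgahdhgfhafedcad  d
   11  edcade$gbcgahdhgfhaf  f
   12  fedcade$gbcgahdhgfha  a
   13  fhafedcade$gbcgahdhg  g
   14  gahdhgfhafedcade$gbc  c
   15  gbcgahdhgfhafedcade$  $
   16  gfhafedcade$gbcgahdh  h
   17  hafedcade$gbcgahdhgf  f
   18  hdhgfhafedcade$gbcga  a
   19  hgfhafedcade$gbcgahd  d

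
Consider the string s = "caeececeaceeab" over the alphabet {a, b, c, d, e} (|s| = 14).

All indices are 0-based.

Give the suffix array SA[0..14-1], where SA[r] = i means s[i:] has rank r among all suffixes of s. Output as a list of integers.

rank | idx | suffix
   0 |  12 | ab
   1 |   8 | aceeab
   2 |   1 | aeececeaceeab
   3 |  13 | b
   4 |   0 | caeececeaceeab
   5 |   6 | ceaceeab
   6 |   4 | ceceaceeab
   7 |   9 | ceeab
   8 |  11 | eab
   9 |   7 | eaceeab
  10 |   5 | eceaceeab
  11 |   3 | ececeaceeab
  12 |  10 | eeab
  13 |   2 | eececeaceeab

[12, 8, 1, 13, 0, 6, 4, 9, 11, 7, 5, 3, 10, 2]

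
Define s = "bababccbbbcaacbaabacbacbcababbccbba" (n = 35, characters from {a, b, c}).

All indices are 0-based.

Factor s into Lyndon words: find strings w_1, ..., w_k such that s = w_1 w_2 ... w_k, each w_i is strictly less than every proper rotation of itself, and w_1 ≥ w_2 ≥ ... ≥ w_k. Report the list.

emit factor 1: 'b' (i=0, period=1)
emit factor 2: 'ababccbbbc' (i=1, period=10)
emit factor 3: 'aacb' (i=11, period=4)
emit factor 4: 'aabacbacbcababbccbb' (i=15, period=19)
emit factor 5: 'a' (i=34, period=1)

["b", "ababccbbbc", "aacb", "aabacbacbcababbccbb", "a"]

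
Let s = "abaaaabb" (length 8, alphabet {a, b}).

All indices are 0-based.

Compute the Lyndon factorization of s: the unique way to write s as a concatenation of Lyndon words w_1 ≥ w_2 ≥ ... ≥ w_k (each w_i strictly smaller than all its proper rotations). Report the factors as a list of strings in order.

["ab", "aaaabb"]

emit factor 1: 'ab' (i=0, period=2)
emit factor 2: 'aaaabb' (i=2, period=6)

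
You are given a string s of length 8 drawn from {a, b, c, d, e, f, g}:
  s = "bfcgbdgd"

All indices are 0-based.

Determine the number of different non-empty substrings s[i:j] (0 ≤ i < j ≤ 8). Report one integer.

33

sorted suffixes:
  #0 SA[0]=4  'bdgd'
  #1 SA[1]=0  'bfcgbdgd'
  #2 SA[2]=2  'cgbdgd'
  #3 SA[3]=7  'd'
  #4 SA[4]=5  'dgd'
  #5 SA[5]=1  'fcgbdgd'
  #6 SA[6]=3  'gbdgd'
  #7 SA[7]=6  'gd'

SA = [4, 0, 2, 7, 5, 1, 3, 6]
rank  pair      lcp
   1  s[4:],s[0:]  1  'b'
   2  s[0:],s[2:]  0  ''
   3  s[2:],s[7:]  0  ''
   4  s[7:],s[5:]  1  'd'
   5  s[5:],s[1:]  0  ''
   6  s[1:],s[3:]  0  ''
   7  s[3:],s[6:]  1  'g'

n(n+1)/2 = 8·9/2 = 36
Σ LCP = 0 + 1 + 0 + 0 + 1 + 0 + 0 + 1 = 3
distinct = 36 − 3 = 33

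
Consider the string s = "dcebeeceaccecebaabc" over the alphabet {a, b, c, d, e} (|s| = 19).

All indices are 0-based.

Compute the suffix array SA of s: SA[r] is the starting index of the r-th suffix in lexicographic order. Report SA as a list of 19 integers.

[15, 16, 8, 14, 17, 3, 18, 9, 6, 12, 1, 10, 0, 7, 13, 2, 5, 11, 4]

rank→(start, suffix):
  0 → (15, 'aabc')
  1 → (16, 'abc')
  2 → (8, 'accecebaabc')
  3 → (14, 'baabc')
  4 → (17, 'bc')
  5 → (3, 'beeceaccecebaabc')
  6 → (18, 'c')
  7 → (9, 'ccecebaabc')
  8 → (6, 'ceaccecebaabc')
  9 → (12, 'cebaabc')
  10 → (1, 'cebeeceaccecebaabc')
  11 → (10, 'cecebaabc')
  12 → (0, 'dcebeeceaccecebaabc')
  13 → (7, 'eaccecebaabc')
  14 → (13, 'ebaabc')
  15 → (2, 'ebeeceaccecebaabc')
  16 → (5, 'eceaccecebaabc')
  17 → (11, 'ecebaabc')
  18 → (4, 'eeceaccecebaabc')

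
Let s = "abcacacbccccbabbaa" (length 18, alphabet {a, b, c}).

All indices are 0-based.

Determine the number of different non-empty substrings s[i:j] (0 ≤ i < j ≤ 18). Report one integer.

146

rank→(start, suffix):
  0 → (17, 'a')
  1 → (16, 'aa')
  2 → (13, 'abbaa')
  3 → (0, 'abcacacbccccbabbaa')
  4 → (3, 'acacbccccbabbaa')
  5 → (5, 'acbccccbabbaa')
  6 → (15, 'baa')
  7 → (12, 'babbaa')
  8 → (14, 'bbaa')
  9 → (1, 'bcacacbccccbabbaa')
  10 → (7, 'bccccbabbaa')
  11 → (2, 'cacacbccccbabbaa')
  12 → (4, 'cacbccccbabbaa')
  13 → (11, 'cbabbaa')
  14 → (6, 'cbccccbabbaa')
  15 → (10, 'ccbabbaa')
  16 → (9, 'cccbabbaa')
  17 → (8, 'ccccbabbaa')

SA = [17, 16, 13, 0, 3, 5, 15, 12, 14, 1, 7, 2, 4, 11, 6, 10, 9, 8]
[i] adj suffixes → lcp
  [1] 17/16 → 1 ('a')
  [2] 16/13 → 1 ('a')
  [3] 13/0 → 2 ('ab')
  [4] 0/3 → 1 ('a')
  [5] 3/5 → 2 ('ac')
  [6] 5/15 → 0 ('')
  [7] 15/12 → 2 ('ba')
  [8] 12/14 → 1 ('b')
  [9] 14/1 → 1 ('b')
  [10] 1/7 → 2 ('bc')
  [11] 7/2 → 0 ('')
  [12] 2/4 → 3 ('cac')
  [13] 4/11 → 1 ('c')
  [14] 11/6 → 2 ('cb')
  [15] 6/10 → 1 ('c')
  [16] 10/9 → 2 ('cc')
  [17] 9/8 → 3 ('ccc')

n(n+1)/2 = 18·19/2 = 171
Σ LCP = 0 + 1 + 1 + 2 + 1 + 2 + 0 + 2 + 1 + 1 + 2 + 0 + 3 + 1 + 2 + 1 + 2 + 3 = 25
distinct = 171 − 25 = 146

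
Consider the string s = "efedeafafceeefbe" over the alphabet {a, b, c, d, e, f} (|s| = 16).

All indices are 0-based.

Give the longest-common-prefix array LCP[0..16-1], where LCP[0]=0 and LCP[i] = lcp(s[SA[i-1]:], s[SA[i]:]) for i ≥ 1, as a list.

[0, 2, 0, 0, 0, 0, 1, 1, 1, 2, 1, 2, 0, 1, 1, 1]

sorted suffixes:
  #0 SA[0]=5  'afafceeefbe'
  #1 SA[1]=7  'afceeefbe'
  #2 SA[2]=14  'be'
  #3 SA[3]=9  'ceeefbe'
  #4 SA[4]=3  'deafafceeefbe'
  #5 SA[5]=15  'e'
  #6 SA[6]=4  'eafafceeefbe'
  #7 SA[7]=2  'edeafafceeefbe'
  #8 SA[8]=10  'eeefbe'
  #9 SA[9]=11  'eefbe'
  #10 SA[10]=12  'efbe'
  #11 SA[11]=0  'efedeafafceeefbe'
  #12 SA[12]=6  'fafceeefbe'
  #13 SA[13]=13  'fbe'
  #14 SA[14]=8  'fceeefbe'
  #15 SA[15]=1  'fedeafafceeefbe'

SA = [5, 7, 14, 9, 3, 15, 4, 2, 10, 11, 12, 0, 6, 13, 8, 1]
rank  pair      lcp
   1  s[5:],s[7:]  2  'af'
   2  s[7:],s[14:]  0  ''
   3  s[14:],s[9:]  0  ''
   4  s[9:],s[3:]  0  ''
   5  s[3:],s[15:]  0  ''
   6  s[15:],s[4:]  1  'e'
   7  s[4:],s[2:]  1  'e'
   8  s[2:],s[10:]  1  'e'
   9  s[10:],s[11:]  2  'ee'
  10  s[11:],s[12:]  1  'e'
  11  s[12:],s[0:]  2  'ef'
  12  s[0:],s[6:]  0  ''
  13  s[6:],s[13:]  1  'f'
  14  s[13:],s[8:]  1  'f'
  15  s[8:],s[1:]  1  'f'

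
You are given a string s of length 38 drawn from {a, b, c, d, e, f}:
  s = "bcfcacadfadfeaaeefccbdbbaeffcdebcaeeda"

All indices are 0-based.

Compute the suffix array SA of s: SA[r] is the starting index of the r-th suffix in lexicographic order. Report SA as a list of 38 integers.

[37, 13, 4, 6, 9, 33, 14, 24, 23, 22, 31, 0, 20, 3, 5, 32, 19, 18, 28, 1, 36, 21, 29, 7, 10, 12, 30, 35, 34, 15, 16, 25, 8, 2, 17, 27, 11, 26]

rank | idx | suffix
   0 |  37 | a
   1 |  13 | aaeefccbdbbaeffcdebcaeeda
   2 |   4 | acadfadfeaaeefccbdbbaeffcdebcaeeda
   3 |   6 | adfadfeaaeefccbdbbaeffcdebcaeeda
   4 |   9 | adfeaaeefccbdbbaeffcdebcaeeda
   5 |  33 | aeeda
   6 |  14 | aeefccbdbbaeffcdebcaeeda
   7 |  24 | aeffcdebcaeeda
   8 |  23 | baeffcdebcaeeda
   9 |  22 | bbaeffcdebcaeeda
  10 |  31 | bcaeeda
  11 |   0 | bcfcacadfadfeaaeefccbdbbaeffcdebcaeeda
  12 |  20 | bdbbaeffcdebcaeeda
  13 |   3 | cacadfadfeaaeefccbdbbaeffcdebcaeeda
  14 |   5 | cadfadfeaaeefccbdbbaeffcdebcaeeda
  15 |  32 | caeeda
  16 |  19 | cbdbbaeffcdebcaeeda
  17 |  18 | ccbdbbaeffcdebcaeeda
  18 |  28 | cdebcaeeda
  19 |   1 | cfcacadfadfeaaeefccbdbbaeffcdebcaeeda
  20 |  36 | da
  21 |  21 | dbbaeffcdebcaeeda
  22 |  29 | debcaeeda
  23 |   7 | dfadfeaaeefccbdbbaeffcdebcaeeda
  24 |  10 | dfeaaeefccbdbbaeffcdebcaeeda
  25 |  12 | eaaeefccbdbbaeffcdebcaeeda
  26 |  30 | ebcaeeda
  27 |  35 | eda
  28 |  34 | eeda
  29 |  15 | eefccbdbbaeffcdebcaeeda
  30 |  16 | efccbdbbaeffcdebcaeeda
  31 |  25 | effcdebcaeeda
  32 |   8 | fadfeaaeefccbdbbaeffcdebcaeeda
  33 |   2 | fcacadfadfeaaeefccbdbbaeffcdebcaeeda
  34 |  17 | fccbdbbaeffcdebcaeeda
  35 |  27 | fcdebcaeeda
  36 |  11 | feaaeefccbdbbaeffcdebcaeeda
  37 |  26 | ffcdebcaeeda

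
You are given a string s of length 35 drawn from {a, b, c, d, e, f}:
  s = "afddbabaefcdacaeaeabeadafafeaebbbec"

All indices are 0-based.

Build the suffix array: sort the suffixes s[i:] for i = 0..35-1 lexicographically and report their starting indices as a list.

rank→(start, suffix):
  0 → (5, 'abaefcdacaeaeabeadafafeaebbbec')
  1 → (18, 'abeadafafeaebbbec')
  2 → (12, 'acaeaeabeadafafeaebbbec')
  3 → (21, 'adafafeaebbbec')
  4 → (16, 'aeabeadafafeaebbbec')
  5 → (14, 'aeaeabeadafafeaebbbec')
  6 → (28, 'aebbbec')
  7 → (7, 'aefcdacaeaeabeadafafeaebbbec')
  8 → (23, 'afafeaebbbec')
  9 → (0, 'afddbabaefcdacaeaeabeadafafeaebbbec')
  10 → (25, 'afeaebbbec')
  11 → (4, 'babaefcdacaeaeabeadafafeaebbbec')
  12 → (6, 'baefcdacaeaeabeadafafeaebbbec')
  13 → (30, 'bbbec')
  14 → (31, 'bbec')
  15 → (19, 'beadafafeaebbbec')
  16 → (32, 'bec')
  17 → (34, 'c')
  18 → (13, 'caeaeabeadafafeaebbbec')
  19 → (10, 'cdacaeaeabeadafafeaebbbec')
  20 → (11, 'dacaeaeabeadafafeaebbbec')
  21 → (22, 'dafafeaebbbec')
  22 → (3, 'dbabaefcdacaeaeabeadafafeaebbbec')
  23 → (2, 'ddbabaefcdacaeaeabeadafafeaebbbec')
  24 → (17, 'eabeadafafeaebbbec')
  25 → (20, 'eadafafeaebbbec')
  26 → (15, 'eaeabeadafafeaebbbec')
  27 → (27, 'eaebbbec')
  28 → (29, 'ebbbec')
  29 → (33, 'ec')
  30 → (8, 'efcdacaeaeabeadafafeaebbbec')
  31 → (24, 'fafeaebbbec')
  32 → (9, 'fcdacaeaeabeadafafeaebbbec')
  33 → (1, 'fddbabaefcdacaeaeabeadafafeaebbbec')
  34 → (26, 'feaebbbec')

[5, 18, 12, 21, 16, 14, 28, 7, 23, 0, 25, 4, 6, 30, 31, 19, 32, 34, 13, 10, 11, 22, 3, 2, 17, 20, 15, 27, 29, 33, 8, 24, 9, 1, 26]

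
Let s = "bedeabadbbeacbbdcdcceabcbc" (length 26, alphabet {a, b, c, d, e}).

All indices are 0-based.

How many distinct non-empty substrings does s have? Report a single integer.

321

sorted suffixes:
  #0 SA[0]=4  'abadbbeacbbdcdcceabcbc'
  #1 SA[1]=21  'abcbc'
  #2 SA[2]=11  'acbbdcdcceabcbc'
  #3 SA[3]=6  'adbbeacbbdcdcceabcbc'
  #4 SA[4]=5  'badbbeacbbdcdcceabcbc'
  #5 SA[5]=13  'bbdcdcceabcbc'
  #6 SA[6]=8  'bbeacbbdcdcceabcbc'
  #7 SA[7]=24  'bc'
  #8 SA[8]=22  'bcbc'
  #9 SA[9]=14  'bdcdcceabcbc'
  #10 SA[10]=9  'beacbbdcdcceabcbc'
  #11 SA[11]=0  'bedeabadbbeacbbdcdcceabcbc'
  #12 SA[12]=25  'c'
  #13 SA[13]=12  'cbbdcdcceabcbc'
  #14 SA[14]=23  'cbc'
  #15 SA[15]=18  'cceabcbc'
  #16 SA[16]=16  'cdcceabcbc'
  #17 SA[17]=19  'ceabcbc'
  #18 SA[18]=7  'dbbeacbbdcdcceabcbc'
  #19 SA[19]=17  'dcceabcbc'
  #20 SA[20]=15  'dcdcceabcbc'
  #21 SA[21]=2  'deabadbbeacbbdcdcceabcbc'
  #22 SA[22]=3  'eabadbbeacbbdcdcceabcbc'
  #23 SA[23]=20  'eabcbc'
  #24 SA[24]=10  'eacbbdcdcceabcbc'
  #25 SA[25]=1  'edeabadbbeacbbdcdcceabcbc'

SA = [4, 21, 11, 6, 5, 13, 8, 24, 22, 14, 9, 0, 25, 12, 23, 18, 16, 19, 7, 17, 15, 2, 3, 20, 10, 1]
i: (SA[i-1],SA[i]) lcp shared
  1: (4,21) 2 'ab'
  2: (21,11) 1 'a'
  3: (11,6) 1 'a'
  4: (6,5) 0 ''
  5: (5,13) 1 'b'
  6: (13,8) 2 'bb'
  7: (8,24) 1 'b'
  8: (24,22) 2 'bc'
  9: (22,14) 1 'b'
  10: (14,9) 1 'b'
  11: (9,0) 2 'be'
  12: (0,25) 0 ''
  13: (25,12) 1 'c'
  14: (12,23) 2 'cb'
  15: (23,18) 1 'c'
  16: (18,16) 1 'c'
  17: (16,19) 1 'c'
  18: (19,7) 0 ''
  19: (7,17) 1 'd'
  20: (17,15) 2 'dc'
  21: (15,2) 1 'd'
  22: (2,3) 0 ''
  23: (3,20) 3 'eab'
  24: (20,10) 2 'ea'
  25: (10,1) 1 'e'

n(n+1)/2 = 26·27/2 = 351
Σ LCP = 0 + 2 + 1 + 1 + 0 + 1 + 2 + 1 + 2 + 1 + 1 + 2 + 0 + 1 + 2 + 1 + 1 + 1 + 0 + 1 + 2 + 1 + 0 + 3 + 2 + 1 = 30
distinct = 351 − 30 = 321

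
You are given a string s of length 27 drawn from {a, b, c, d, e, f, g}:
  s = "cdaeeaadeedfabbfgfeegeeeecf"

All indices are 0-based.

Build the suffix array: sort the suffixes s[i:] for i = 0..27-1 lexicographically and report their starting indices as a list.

sorted suffixes:
  #0 SA[0]=5  'aadeedfabbfgfeegeeeecf'
  #1 SA[1]=12  'abbfgfeegeeeecf'
  #2 SA[2]=6  'adeedfabbfgfeegeeeecf'
  #3 SA[3]=2  'aeeaadeedfabbfgfeegeeeecf'
  #4 SA[4]=13  'bbfgfeegeeeecf'
  #5 SA[5]=14  'bfgfeegeeeecf'
  #6 SA[6]=0  'cdaeeaadeedfabbfgfeegeeeecf'
  #7 SA[7]=25  'cf'
  #8 SA[8]=1  'daeeaadeedfabbfgfeegeeeecf'
  #9 SA[9]=7  'deedfabbfgfeegeeeecf'
  #10 SA[10]=10  'dfabbfgfeegeeeecf'
  #11 SA[11]=4  'eaadeedfabbfgfeegeeeecf'
  #12 SA[12]=24  'ecf'
  #13 SA[13]=9  'edfabbfgfeegeeeecf'
  #14 SA[14]=3  'eeaadeedfabbfgfeegeeeecf'
  #15 SA[15]=23  'eecf'
  #16 SA[16]=8  'eedfabbfgfeegeeeecf'
  #17 SA[17]=22  'eeecf'
  #18 SA[18]=21  'eeeecf'
  #19 SA[19]=18  'eegeeeecf'
  #20 SA[20]=19  'egeeeecf'
  #21 SA[21]=26  'f'
  #22 SA[22]=11  'fabbfgfeegeeeecf'
  #23 SA[23]=17  'feegeeeecf'
  #24 SA[24]=15  'fgfeegeeeecf'
  #25 SA[25]=20  'geeeecf'
  #26 SA[26]=16  'gfeegeeeecf'

[5, 12, 6, 2, 13, 14, 0, 25, 1, 7, 10, 4, 24, 9, 3, 23, 8, 22, 21, 18, 19, 26, 11, 17, 15, 20, 16]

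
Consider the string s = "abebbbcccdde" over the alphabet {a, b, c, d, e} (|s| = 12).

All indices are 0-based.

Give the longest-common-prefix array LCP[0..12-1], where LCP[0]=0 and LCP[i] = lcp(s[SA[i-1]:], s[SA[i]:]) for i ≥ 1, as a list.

[0, 0, 2, 1, 1, 0, 2, 1, 0, 1, 0, 1]

rank→(start, suffix):
  0 → (0, 'abebbbcccdde')
  1 → (3, 'bbbcccdde')
  2 → (4, 'bbcccdde')
  3 → (5, 'bcccdde')
  4 → (1, 'bebbbcccdde')
  5 → (6, 'cccdde')
  6 → (7, 'ccdde')
  7 → (8, 'cdde')
  8 → (9, 'dde')
  9 → (10, 'de')
  10 → (11, 'e')
  11 → (2, 'ebbbcccdde')

SA = [0, 3, 4, 5, 1, 6, 7, 8, 9, 10, 11, 2]
rank  pair      lcp
   1  s[0:],s[3:]  0  ''
   2  s[3:],s[4:]  2  'bb'
   3  s[4:],s[5:]  1  'b'
   4  s[5:],s[1:]  1  'b'
   5  s[1:],s[6:]  0  ''
   6  s[6:],s[7:]  2  'cc'
   7  s[7:],s[8:]  1  'c'
   8  s[8:],s[9:]  0  ''
   9  s[9:],s[10:]  1  'd'
  10  s[10:],s[11:]  0  ''
  11  s[11:],s[2:]  1  'e'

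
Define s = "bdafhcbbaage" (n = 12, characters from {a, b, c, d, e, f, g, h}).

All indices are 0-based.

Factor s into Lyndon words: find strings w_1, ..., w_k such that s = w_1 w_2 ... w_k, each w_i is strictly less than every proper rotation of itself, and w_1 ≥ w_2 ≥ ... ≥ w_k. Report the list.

emit factor 1: 'bd' (i=0, period=2)
emit factor 2: 'afhcbb' (i=2, period=6)
emit factor 3: 'aage' (i=8, period=4)

["bd", "afhcbb", "aage"]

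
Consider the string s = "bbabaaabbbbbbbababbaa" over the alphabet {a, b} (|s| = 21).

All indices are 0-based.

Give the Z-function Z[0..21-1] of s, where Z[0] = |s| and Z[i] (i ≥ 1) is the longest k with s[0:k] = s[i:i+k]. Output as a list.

Z[0]=21
i=1: fresh scan; Z[1]=1 extend→box=[1,2)
i=2: fresh scan; Z[2]=0
i=3: fresh scan; Z[3]=1 extend→box=[3,4)
i=4: fresh scan; Z[4]=0
i=5: fresh scan; Z[5]=0
i=6: fresh scan; Z[6]=0
i=7: fresh scan; Z[7]=2 extend→box=[7,9)
i=8: min(r-i=1, Z[1]=1)=1; Z[8]=2 extend→box=[8,10)
i=9: min(r-i=1, Z[1]=1)=1; Z[9]=2 extend→box=[9,11)
i=10: min(r-i=1, Z[1]=1)=1; Z[10]=2 extend→box=[10,12)
i=11: min(r-i=1, Z[1]=1)=1; Z[11]=2 extend→box=[11,13)
i=12: min(r-i=1, Z[1]=1)=1; Z[12]=5 extend→box=[12,17)
i=13: min(r-i=4, Z[1]=1)=1; Z[13]=1
i=14: min(r-i=3, Z[2]=0)=0; Z[14]=0
i=15: min(r-i=2, Z[3]=1)=1; Z[15]=1
i=16: min(r-i=1, Z[4]=0)=0; Z[16]=0
i=17: fresh scan; Z[17]=3 extend→box=[17,20)
i=18: min(r-i=2, Z[1]=1)=1; Z[18]=1
i=19: min(r-i=1, Z[2]=0)=0; Z[19]=0
i=20: fresh scan; Z[20]=0

[21, 1, 0, 1, 0, 0, 0, 2, 2, 2, 2, 2, 5, 1, 0, 1, 0, 3, 1, 0, 0]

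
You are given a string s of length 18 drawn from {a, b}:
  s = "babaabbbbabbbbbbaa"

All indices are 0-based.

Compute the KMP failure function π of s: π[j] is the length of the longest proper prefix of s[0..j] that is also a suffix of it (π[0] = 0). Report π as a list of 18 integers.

[0, 0, 1, 2, 0, 1, 1, 1, 1, 2, 3, 1, 1, 1, 1, 1, 2, 0]

π[0] = 0
j=1 s[j]='a': π[1]=0 (border '')
j=2 s[j]='b': π[2]=1 (border 'b')
j=3 s[j]='a': π[3]=2 (border 'ba')
j=4 s[j]='a': k: 2→0; π[4]=0 (border '')
j=5 s[j]='b': π[5]=1 (border 'b')
j=6 s[j]='b': k: 1→0; π[6]=1 (border 'b')
j=7 s[j]='b': k: 1→0; π[7]=1 (border 'b')
j=8 s[j]='b': k: 1→0; π[8]=1 (border 'b')
j=9 s[j]='a': π[9]=2 (border 'ba')
j=10 s[j]='b': π[10]=3 (border 'bab')
j=11 s[j]='b': k: 3→1→0; π[11]=1 (border 'b')
j=12 s[j]='b': k: 1→0; π[12]=1 (border 'b')
j=13 s[j]='b': k: 1→0; π[13]=1 (border 'b')
j=14 s[j]='b': k: 1→0; π[14]=1 (border 'b')
j=15 s[j]='b': k: 1→0; π[15]=1 (border 'b')
j=16 s[j]='a': π[16]=2 (border 'ba')
j=17 s[j]='a': k: 2→0; π[17]=0 (border '')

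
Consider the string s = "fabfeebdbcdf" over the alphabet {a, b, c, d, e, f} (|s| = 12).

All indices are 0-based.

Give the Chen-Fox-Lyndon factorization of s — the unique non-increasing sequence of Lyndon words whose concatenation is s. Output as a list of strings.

emit factor 1: 'f' (i=0, period=1)
emit factor 2: 'abfeebdbcdf' (i=1, period=11)

["f", "abfeebdbcdf"]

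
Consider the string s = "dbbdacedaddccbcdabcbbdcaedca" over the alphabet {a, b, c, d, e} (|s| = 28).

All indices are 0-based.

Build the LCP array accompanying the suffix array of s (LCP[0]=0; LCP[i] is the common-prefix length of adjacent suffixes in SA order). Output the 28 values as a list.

sorted suffixes:
  #0 SA[0]=27  'a'
  #1 SA[1]=16  'abcbbdcaedca'
  #2 SA[2]=4  'acedaddccbcdabcbbdcaedca'
  #3 SA[3]=8  'addccbcdabcbbdcaedca'
  #4 SA[4]=23  'aedca'
  #5 SA[5]=1  'bbdacedaddccbcdabcbbdcaedca'
  #6 SA[6]=19  'bbdcaedca'
  #7 SA[7]=17  'bcbbdcaedca'
  #8 SA[8]=13  'bcdabcbbdcaedca'
  #9 SA[9]=2  'bdacedaddccbcdabcbbdcaedca'
  #10 SA[10]=20  'bdcaedca'
  #11 SA[11]=26  'ca'
  #12 SA[12]=22  'caedca'
  #13 SA[13]=18  'cbbdcaedca'
  #14 SA[14]=12  'cbcdabcbbdcaedca'
  #15 SA[15]=11  'ccbcdabcbbdcaedca'
  #16 SA[16]=14  'cdabcbbdcaedca'
  #17 SA[17]=5  'cedaddccbcdabcbbdcaedca'
  #18 SA[18]=15  'dabcbbdcaedca'
  #19 SA[19]=3  'dacedaddccbcdabcbbdcaedca'
  #20 SA[20]=7  'daddccbcdabcbbdcaedca'
  #21 SA[21]=0  'dbbdacedaddccbcdabcbbdcaedca'
  #22 SA[22]=25  'dca'
  #23 SA[23]=21  'dcaedca'
  #24 SA[24]=10  'dccbcdabcbbdcaedca'
  #25 SA[25]=9  'ddccbcdabcbbdcaedca'
  #26 SA[26]=6  'edaddccbcdabcbbdcaedca'
  #27 SA[27]=24  'edca'

SA = [27, 16, 4, 8, 23, 1, 19, 17, 13, 2, 20, 26, 22, 18, 12, 11, 14, 5, 15, 3, 7, 0, 25, 21, 10, 9, 6, 24]
i: (SA[i-1],SA[i]) lcp shared
  1: (27,16) 1 'a'
  2: (16,4) 1 'a'
  3: (4,8) 1 'a'
  4: (8,23) 1 'a'
  5: (23,1) 0 ''
  6: (1,19) 3 'bbd'
  7: (19,17) 1 'b'
  8: (17,13) 2 'bc'
  9: (13,2) 1 'b'
  10: (2,20) 2 'bd'
  11: (20,26) 0 ''
  12: (26,22) 2 'ca'
  13: (22,18) 1 'c'
  14: (18,12) 2 'cb'
  15: (12,11) 1 'c'
  16: (11,14) 1 'c'
  17: (14,5) 1 'c'
  18: (5,15) 0 ''
  19: (15,3) 2 'da'
  20: (3,7) 2 'da'
  21: (7,0) 1 'd'
  22: (0,25) 1 'd'
  23: (25,21) 3 'dca'
  24: (21,10) 2 'dc'
  25: (10,9) 1 'd'
  26: (9,6) 0 ''
  27: (6,24) 2 'ed'

[0, 1, 1, 1, 1, 0, 3, 1, 2, 1, 2, 0, 2, 1, 2, 1, 1, 1, 0, 2, 2, 1, 1, 3, 2, 1, 0, 2]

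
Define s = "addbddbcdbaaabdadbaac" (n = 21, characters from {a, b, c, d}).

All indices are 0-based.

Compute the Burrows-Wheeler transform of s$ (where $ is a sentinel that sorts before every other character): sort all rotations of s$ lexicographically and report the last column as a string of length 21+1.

cbabaad$dddadabbcaddba

rank  rotation                last
    0  $addbddbcdbaaabdadbaac  c
    1  aaabdadbaac$addbddbcdb  b
    2  aabdadbaac$addbddbcdba  a
    3  aac$addbddbcdbaaabdadb  b
    4  abdadbaac$addbddbcdbaa  a
    5  ac$addbddbcdbaaabdadba  a
    6  adbaac$addbddbcdbaaabd  d
    7  addbddbcdbaaabdadbaac$  $
    8  baaabdadbaac$addbddbcd  d
    9  baac$addbddbcdbaaabdad  d
   10  bcdbaaabdadbaac$addbdd  d
   11  bdadbaac$addbddbcdbaaa  a
   12  bddbcdbaaabdadbaac$add  d
   13  c$addbddbcdbaaabdadbaa  a
   14  cdbaaabdadbaac$addbddb  b
   15  dadbaac$addbddbcdbaaab  b
   16  dbaaabdadbaac$addbddbc  c
   17  dbaac$addbddbcdbaaabda  a
   18  dbcdbaaabdadbaac$addbd  d
   19  dbddbcdbaaabdadbaac$ad  d
   20  ddbcdbaaabdadbaac$addb  b
   21  ddbddbcdbaaabdadbaac$a  a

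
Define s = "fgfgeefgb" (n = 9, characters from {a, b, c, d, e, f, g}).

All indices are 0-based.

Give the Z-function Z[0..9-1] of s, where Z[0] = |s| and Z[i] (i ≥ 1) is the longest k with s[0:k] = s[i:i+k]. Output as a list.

Z[0]=9
i=1: i≥r, start 0; Z[1]=0
i=2: i≥r, start 0; Z[2]=2 extend→box=[2,4)
i=3: min(r-i=1, Z[1]=0)=0; Z[3]=0
i=4: i≥r, start 0; Z[4]=0
i=5: i≥r, start 0; Z[5]=0
i=6: i≥r, start 0; Z[6]=2 extend→box=[6,8)
i=7: min(r-i=1, Z[1]=0)=0; Z[7]=0
i=8: i≥r, start 0; Z[8]=0

[9, 0, 2, 0, 0, 0, 2, 0, 0]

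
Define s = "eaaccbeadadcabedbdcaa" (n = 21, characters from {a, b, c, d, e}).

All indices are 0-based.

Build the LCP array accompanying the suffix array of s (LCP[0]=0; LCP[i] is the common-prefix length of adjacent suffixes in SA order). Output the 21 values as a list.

[0, 1, 2, 1, 1, 1, 2, 0, 1, 2, 0, 2, 1, 1, 0, 1, 1, 3, 0, 2, 1]

sorted suffixes:
  #0 SA[0]=20  'a'
  #1 SA[1]=19  'aa'
  #2 SA[2]=1  'aaccbeadadcabedbdcaa'
  #3 SA[3]=12  'abedbdcaa'
  #4 SA[4]=2  'accbeadadcabedbdcaa'
  #5 SA[5]=7  'adadcabedbdcaa'
  #6 SA[6]=9  'adcabedbdcaa'
  #7 SA[7]=16  'bdcaa'
  #8 SA[8]=5  'beadadcabedbdcaa'
  #9 SA[9]=13  'bedbdcaa'
  #10 SA[10]=18  'caa'
  #11 SA[11]=11  'cabedbdcaa'
  #12 SA[12]=4  'cbeadadcabedbdcaa'
  #13 SA[13]=3  'ccbeadadcabedbdcaa'
  #14 SA[14]=8  'dadcabedbdcaa'
  #15 SA[15]=15  'dbdcaa'
  #16 SA[16]=17  'dcaa'
  #17 SA[17]=10  'dcabedbdcaa'
  #18 SA[18]=0  'eaaccbeadadcabedbdcaa'
  #19 SA[19]=6  'eadadcabedbdcaa'
  #20 SA[20]=14  'edbdcaa'

SA = [20, 19, 1, 12, 2, 7, 9, 16, 5, 13, 18, 11, 4, 3, 8, 15, 17, 10, 0, 6, 14]
i: (SA[i-1],SA[i]) lcp shared
  1: (20,19) 1 'a'
  2: (19,1) 2 'aa'
  3: (1,12) 1 'a'
  4: (12,2) 1 'a'
  5: (2,7) 1 'a'
  6: (7,9) 2 'ad'
  7: (9,16) 0 ''
  8: (16,5) 1 'b'
  9: (5,13) 2 'be'
  10: (13,18) 0 ''
  11: (18,11) 2 'ca'
  12: (11,4) 1 'c'
  13: (4,3) 1 'c'
  14: (3,8) 0 ''
  15: (8,15) 1 'd'
  16: (15,17) 1 'd'
  17: (17,10) 3 'dca'
  18: (10,0) 0 ''
  19: (0,6) 2 'ea'
  20: (6,14) 1 'e'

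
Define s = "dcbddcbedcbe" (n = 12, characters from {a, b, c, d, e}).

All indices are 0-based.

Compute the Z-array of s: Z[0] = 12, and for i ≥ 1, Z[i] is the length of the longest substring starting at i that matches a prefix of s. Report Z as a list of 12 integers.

Z[0]=12
i=1: fresh scan; Z[1]=0
i=2: fresh scan; Z[2]=0
i=3: fresh scan; Z[3]=1 extend→box=[3,4)
i=4: fresh scan; Z[4]=3 extend→box=[4,7)
i=5: min(r-i=2, Z[1]=0)=0; Z[5]=0
i=6: min(r-i=1, Z[2]=0)=0; Z[6]=0
i=7: fresh scan; Z[7]=0
i=8: fresh scan; Z[8]=3 extend→box=[8,11)
i=9: min(r-i=2, Z[1]=0)=0; Z[9]=0
i=10: min(r-i=1, Z[2]=0)=0; Z[10]=0
i=11: fresh scan; Z[11]=0

[12, 0, 0, 1, 3, 0, 0, 0, 3, 0, 0, 0]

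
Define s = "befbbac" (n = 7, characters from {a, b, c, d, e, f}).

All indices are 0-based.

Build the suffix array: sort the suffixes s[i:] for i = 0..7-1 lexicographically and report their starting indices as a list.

[5, 4, 3, 0, 6, 1, 2]

sorted suffixes:
  #0 SA[0]=5  'ac'
  #1 SA[1]=4  'bac'
  #2 SA[2]=3  'bbac'
  #3 SA[3]=0  'befbbac'
  #4 SA[4]=6  'c'
  #5 SA[5]=1  'efbbac'
  #6 SA[6]=2  'fbbac'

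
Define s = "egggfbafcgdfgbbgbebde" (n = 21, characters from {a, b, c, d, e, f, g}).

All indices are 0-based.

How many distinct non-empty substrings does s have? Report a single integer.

215

rank | idx | suffix
   0 |   6 | afcgdfgbbgbebde
   1 |   5 | bafcgdfgbbgbebde
   2 |  13 | bbgbebde
   3 |  18 | bde
   4 |  16 | bebde
   5 |  14 | bgbebde
   6 |   8 | cgdfgbbgbebde
   7 |  19 | de
   8 |  10 | dfgbbgbebde
   9 |  20 | e
  10 |  17 | ebde
  11 |   0 | egggfbafcgdfgbbgbebde
  12 |   4 | fbafcgdfgbbgbebde
  13 |   7 | fcgdfgbbgbebde
  14 |  11 | fgbbgbebde
  15 |  12 | gbbgbebde
  16 |  15 | gbebde
  17 |   9 | gdfgbbgbebde
  18 |   3 | gfbafcgdfgbbgbebde
  19 |   2 | ggfbafcgdfgbbgbebde
  20 |   1 | gggfbafcgdfgbbgbebde

SA = [6, 5, 13, 18, 16, 14, 8, 19, 10, 20, 17, 0, 4, 7, 11, 12, 15, 9, 3, 2, 1]
rank  pair      lcp
   1  s[6:],s[5:]  0  ''
   2  s[5:],s[13:]  1  'b'
   3  s[13:],s[18:]  1  'b'
   4  s[18:],s[16:]  1  'b'
   5  s[16:],s[14:]  1  'b'
   6  s[14:],s[8:]  0  ''
   7  s[8:],s[19:]  0  ''
   8  s[19:],s[10:]  1  'd'
   9  s[10:],s[20:]  0  ''
  10  s[20:],s[17:]  1  'e'
  11  s[17:],s[0:]  1  'e'
  12  s[0:],s[4:]  0  ''
  13  s[4:],s[7:]  1  'f'
  14  s[7:],s[11:]  1  'f'
  15  s[11:],s[12:]  0  ''
  16  s[12:],s[15:]  2  'gb'
  17  s[15:],s[9:]  1  'g'
  18  s[9:],s[3:]  1  'g'
  19  s[3:],s[2:]  1  'g'
  20  s[2:],s[1:]  2  'gg'

n(n+1)/2 = 21·22/2 = 231
Σ LCP = 0 + 0 + 1 + 1 + 1 + 1 + 0 + 0 + 1 + 0 + 1 + 1 + 0 + 1 + 1 + 0 + 2 + 1 + 1 + 1 + 2 = 16
distinct = 231 − 16 = 215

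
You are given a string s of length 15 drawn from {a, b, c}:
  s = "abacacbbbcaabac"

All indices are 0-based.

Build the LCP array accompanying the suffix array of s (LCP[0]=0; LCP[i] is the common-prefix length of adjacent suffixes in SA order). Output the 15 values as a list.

[0, 1, 4, 1, 2, 2, 0, 3, 1, 2, 1, 0, 1, 2, 1]

rank | idx | suffix
   0 |  10 | aabac
   1 |  11 | abac
   2 |   0 | abacacbbbcaabac
   3 |  13 | ac
   4 |   2 | acacbbbcaabac
   5 |   4 | acbbbcaabac
   6 |  12 | bac
   7 |   1 | bacacbbbcaabac
   8 |   6 | bbbcaabac
   9 |   7 | bbcaabac
  10 |   8 | bcaabac
  11 |  14 | c
  12 |   9 | caabac
  13 |   3 | cacbbbcaabac
  14 |   5 | cbbbcaabac

SA = [10, 11, 0, 13, 2, 4, 12, 1, 6, 7, 8, 14, 9, 3, 5]
[i] adj suffixes → lcp
  [1] 10/11 → 1 ('a')
  [2] 11/0 → 4 ('abac')
  [3] 0/13 → 1 ('a')
  [4] 13/2 → 2 ('ac')
  [5] 2/4 → 2 ('ac')
  [6] 4/12 → 0 ('')
  [7] 12/1 → 3 ('bac')
  [8] 1/6 → 1 ('b')
  [9] 6/7 → 2 ('bb')
  [10] 7/8 → 1 ('b')
  [11] 8/14 → 0 ('')
  [12] 14/9 → 1 ('c')
  [13] 9/3 → 2 ('ca')
  [14] 3/5 → 1 ('c')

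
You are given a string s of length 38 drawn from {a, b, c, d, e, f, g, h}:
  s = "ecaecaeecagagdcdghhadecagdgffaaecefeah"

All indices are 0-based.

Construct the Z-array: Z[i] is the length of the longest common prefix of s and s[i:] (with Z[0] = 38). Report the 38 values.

[38, 0, 0, 4, 0, 0, 1, 3, 0, 0, 0, 0, 0, 0, 0, 0, 0, 0, 0, 0, 0, 3, 0, 0, 0, 0, 0, 0, 0, 0, 0, 2, 0, 1, 0, 1, 0, 0]

Z[0]=38
i=1: i≥r, start 0; Z[1]=0
i=2: i≥r, start 0; Z[2]=0
i=3: i≥r, start 0; Z[3]=4 grow→box=[3,7)
i=4: min(r-i=3, Z[1]=0)=0; Z[4]=0
i=5: min(r-i=2, Z[2]=0)=0; Z[5]=0
i=6: min(r-i=1, Z[3]=4)=1; Z[6]=1
i=7: i≥r, start 0; Z[7]=3 grow→box=[7,10)
i=8: min(r-i=2, Z[1]=0)=0; Z[8]=0
i=9: min(r-i=1, Z[2]=0)=0; Z[9]=0
i=10: i≥r, start 0; Z[10]=0
i=11: i≥r, start 0; Z[11]=0
i=12: i≥r, start 0; Z[12]=0
i=13: i≥r, start 0; Z[13]=0
i=14: i≥r, start 0; Z[14]=0
i=15: i≥r, start 0; Z[15]=0
i=16: i≥r, start 0; Z[16]=0
i=17: i≥r, start 0; Z[17]=0
i=18: i≥r, start 0; Z[18]=0
i=19: i≥r, start 0; Z[19]=0
i=20: i≥r, start 0; Z[20]=0
i=21: i≥r, start 0; Z[21]=3 grow→box=[21,24)
i=22: min(r-i=2, Z[1]=0)=0; Z[22]=0
i=23: min(r-i=1, Z[2]=0)=0; Z[23]=0
i=24: i≥r, start 0; Z[24]=0
i=25: i≥r, start 0; Z[25]=0
i=26: i≥r, start 0; Z[26]=0
i=27: i≥r, start 0; Z[27]=0
i=28: i≥r, start 0; Z[28]=0
i=29: i≥r, start 0; Z[29]=0
i=30: i≥r, start 0; Z[30]=0
i=31: i≥r, start 0; Z[31]=2 grow→box=[31,33)
i=32: min(r-i=1, Z[1]=0)=0; Z[32]=0
i=33: i≥r, start 0; Z[33]=1 grow→box=[33,34)
i=34: i≥r, start 0; Z[34]=0
i=35: i≥r, start 0; Z[35]=1 grow→box=[35,36)
i=36: i≥r, start 0; Z[36]=0
i=37: i≥r, start 0; Z[37]=0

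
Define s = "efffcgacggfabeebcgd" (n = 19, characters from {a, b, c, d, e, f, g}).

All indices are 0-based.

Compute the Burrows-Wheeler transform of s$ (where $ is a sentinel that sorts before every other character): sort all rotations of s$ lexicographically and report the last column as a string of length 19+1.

rank  rotation              last
    0  $efffcgacggfabeebcgd  d
    1  abeebcgd$efffcgacggf  f
    2  acggfabeebcgd$efffcg  g
    3  bcgd$efffcgacggfabee  e
    4  beebcgd$efffcgacggfa  a
    5  cgacggfabeebcgd$efff  f
    6  cgd$efffcgacggfabeeb  b
    7  cggfabeebcgd$efffcga  a
    8  d$efffcgacggfabeebcg  g
    9  ebcgd$efffcgacggfabe  e
   10  eebcgd$efffcgacggfab  b
   11  efffcgacggfabeebcgd$  $
   12  fabeebcgd$efffcgacgg  g
   13  fcgacggfabeebcgd$eff  f
   14  ffcgacggfabeebcgd$ef  f
   15  fffcgacggfabeebcgd$e  e
   16  gacggfabeebcgd$efffc  c
   17  gd$efffcgacggfabeebc  c
   18  gfabeebcgd$efffcgacg  g
   19  ggfabeebcgd$efffcgac  c

dfgeafbageb$gffeccgc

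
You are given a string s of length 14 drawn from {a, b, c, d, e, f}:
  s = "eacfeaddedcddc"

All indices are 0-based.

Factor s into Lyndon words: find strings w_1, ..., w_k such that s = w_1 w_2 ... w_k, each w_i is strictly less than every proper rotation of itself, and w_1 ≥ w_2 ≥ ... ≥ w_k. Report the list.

["e", "acfeaddedcddc"]

emit factor 1: 'e' (i=0, period=1)
emit factor 2: 'acfeaddedcddc' (i=1, period=13)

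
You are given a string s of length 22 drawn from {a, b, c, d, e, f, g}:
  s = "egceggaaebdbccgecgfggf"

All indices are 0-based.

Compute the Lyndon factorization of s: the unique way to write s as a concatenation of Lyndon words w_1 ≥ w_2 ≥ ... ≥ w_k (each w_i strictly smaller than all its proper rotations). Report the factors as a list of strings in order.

["eg", "cegg", "aaebdbccgecgfggf"]

emit factor 1: 'eg' (i=0, period=2)
emit factor 2: 'cegg' (i=2, period=4)
emit factor 3: 'aaebdbccgecgfggf' (i=6, period=16)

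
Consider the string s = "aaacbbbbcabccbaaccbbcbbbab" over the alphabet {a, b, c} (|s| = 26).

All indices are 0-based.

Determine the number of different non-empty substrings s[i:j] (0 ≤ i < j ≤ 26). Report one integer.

rank→(start, suffix):
  0 → (0, 'aaacbbbbcabccbaaccbbcbbbab')
  1 → (1, 'aacbbbbcabccbaaccbbcbbbab')
  2 → (14, 'aaccbbcbbbab')
  3 → (24, 'ab')
  4 → (9, 'abccbaaccbbcbbbab')
  5 → (2, 'acbbbbcabccbaaccbbcbbbab')
  6 → (15, 'accbbcbbbab')
  7 → (25, 'b')
  8 → (13, 'baaccbbcbbbab')
  9 → (23, 'bab')
  10 → (22, 'bbab')
  11 → (21, 'bbbab')
  12 → (4, 'bbbbcabccbaaccbbcbbbab')
  13 → (5, 'bbbcabccbaaccbbcbbbab')
  14 → (6, 'bbcabccbaaccbbcbbbab')
  15 → (18, 'bbcbbbab')
  16 → (7, 'bcabccbaaccbbcbbbab')
  17 → (19, 'bcbbbab')
  18 → (10, 'bccbaaccbbcbbbab')
  19 → (8, 'cabccbaaccbbcbbbab')
  20 → (12, 'cbaaccbbcbbbab')
  21 → (20, 'cbbbab')
  22 → (3, 'cbbbbcabccbaaccbbcbbbab')
  23 → (17, 'cbbcbbbab')
  24 → (11, 'ccbaaccbbcbbbab')
  25 → (16, 'ccbbcbbbab')

SA = [0, 1, 14, 24, 9, 2, 15, 25, 13, 23, 22, 21, 4, 5, 6, 18, 7, 19, 10, 8, 12, 20, 3, 17, 11, 16]
i: (SA[i-1],SA[i]) lcp shared
  1: (0,1) 2 'aa'
  2: (1,14) 3 'aac'
  3: (14,24) 1 'a'
  4: (24,9) 2 'ab'
  5: (9,2) 1 'a'
  6: (2,15) 2 'ac'
  7: (15,25) 0 ''
  8: (25,13) 1 'b'
  9: (13,23) 2 'ba'
  10: (23,22) 1 'b'
  11: (22,21) 2 'bb'
  12: (21,4) 3 'bbb'
  13: (4,5) 3 'bbb'
  14: (5,6) 2 'bb'
  15: (6,18) 3 'bbc'
  16: (18,7) 1 'b'
  17: (7,19) 2 'bc'
  18: (19,10) 2 'bc'
  19: (10,8) 0 ''
  20: (8,12) 1 'c'
  21: (12,20) 2 'cb'
  22: (20,3) 4 'cbbb'
  23: (3,17) 3 'cbb'
  24: (17,11) 1 'c'
  25: (11,16) 3 'ccb'

n(n+1)/2 = 26·27/2 = 351
Σ LCP = 0 + 2 + 3 + 1 + 2 + 1 + 2 + 0 + 1 + 2 + 1 + 2 + 3 + 3 + 2 + 3 + 1 + 2 + 2 + 0 + 1 + 2 + 4 + 3 + 1 + 3 = 47
distinct = 351 − 47 = 304

304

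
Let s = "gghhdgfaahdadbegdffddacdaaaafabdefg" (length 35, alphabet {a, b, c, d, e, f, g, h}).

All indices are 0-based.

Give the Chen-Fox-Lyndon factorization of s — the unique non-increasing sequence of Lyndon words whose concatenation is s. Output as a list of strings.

["gghh", "dgf", "aahdadbegdffddacd", "aaaafabdefg"]

emit factor 1: 'gghh' (i=0, period=4)
emit factor 2: 'dgf' (i=4, period=3)
emit factor 3: 'aahdadbegdffddacd' (i=7, period=17)
emit factor 4: 'aaaafabdefg' (i=24, period=11)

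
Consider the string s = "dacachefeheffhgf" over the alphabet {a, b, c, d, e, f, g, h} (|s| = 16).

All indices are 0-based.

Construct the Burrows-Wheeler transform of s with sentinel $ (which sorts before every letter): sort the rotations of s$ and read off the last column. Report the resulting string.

fdcaa$hhfgeefhcef

rank  rotation           last
    0  $dacachefeheffhgf  f
    1  acachefeheffhgf$d  d
    2  achefeheffhgf$dac  c
    3  cachefeheffhgf$da  a
    4  chefeheffhgf$daca  a
    5  dacachefeheffhgf$  $
    6  efeheffhgf$dacach  h
    7  effhgf$dacachefeh  h
    8  eheffhgf$dacachef  f
    9  f$dacachefeheffhg  g
   10  feheffhgf$dacache  e
   11  ffhgf$dacachefehe  e
   12  fhgf$dacachefehef  f
   13  gf$dacachefeheffh  h
   14  hefeheffhgf$dacac  c
   15  heffhgf$dacachefe  e
   16  hgf$dacachefeheff  f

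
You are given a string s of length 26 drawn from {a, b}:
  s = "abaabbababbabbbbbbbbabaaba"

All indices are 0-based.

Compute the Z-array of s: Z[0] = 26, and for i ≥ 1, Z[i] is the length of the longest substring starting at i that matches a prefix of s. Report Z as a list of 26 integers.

[26, 0, 1, 2, 0, 0, 3, 0, 2, 0, 0, 2, 0, 0, 0, 0, 0, 0, 0, 0, 5, 0, 1, 3, 0, 1]

Z[0]=26
i=1: fresh scan; Z[1]=0
i=2: fresh scan; Z[2]=1 grow→box=[2,3)
i=3: fresh scan; Z[3]=2 grow→box=[3,5)
i=4: min(r-i=1, Z[1]=0)=0; Z[4]=0
i=5: fresh scan; Z[5]=0
i=6: fresh scan; Z[6]=3 grow→box=[6,9)
i=7: min(r-i=2, Z[1]=0)=0; Z[7]=0
i=8: min(r-i=1, Z[2]=1)=1; Z[8]=2 grow→box=[8,10)
i=9: min(r-i=1, Z[1]=0)=0; Z[9]=0
i=10: fresh scan; Z[10]=0
i=11: fresh scan; Z[11]=2 grow→box=[11,13)
i=12: min(r-i=1, Z[1]=0)=0; Z[12]=0
i=13: fresh scan; Z[13]=0
i=14: fresh scan; Z[14]=0
i=15: fresh scan; Z[15]=0
i=16: fresh scan; Z[16]=0
i=17: fresh scan; Z[17]=0
i=18: fresh scan; Z[18]=0
i=19: fresh scan; Z[19]=0
i=20: fresh scan; Z[20]=5 grow→box=[20,25)
i=21: min(r-i=4, Z[1]=0)=0; Z[21]=0
i=22: min(r-i=3, Z[2]=1)=1; Z[22]=1
i=23: min(r-i=2, Z[3]=2)=2; Z[23]=3 grow→box=[23,26)
i=24: min(r-i=2, Z[1]=0)=0; Z[24]=0
i=25: min(r-i=1, Z[2]=1)=1; Z[25]=1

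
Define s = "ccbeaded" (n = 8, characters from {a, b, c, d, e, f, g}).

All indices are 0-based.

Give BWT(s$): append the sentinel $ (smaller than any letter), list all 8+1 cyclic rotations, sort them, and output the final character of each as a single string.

decc$eabd

rank  rotation   last
    0  $ccbeaded  d
    1  aded$ccbe  e
    2  beaded$cc  c
    3  cbeaded$c  c
    4  ccbeaded$  $
    5  d$ccbeade  e
    6  ded$ccbea  a
    7  eaded$ccb  b
    8  ed$ccbead  d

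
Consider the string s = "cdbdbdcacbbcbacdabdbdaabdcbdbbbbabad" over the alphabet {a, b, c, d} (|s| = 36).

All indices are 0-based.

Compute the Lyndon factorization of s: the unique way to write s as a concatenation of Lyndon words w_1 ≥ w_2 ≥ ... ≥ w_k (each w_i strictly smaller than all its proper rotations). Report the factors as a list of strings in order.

emit factor 1: 'cd' (i=0, period=2)
emit factor 2: 'bdbdc' (i=2, period=5)
emit factor 3: 'acbbcbacd' (i=7, period=9)
emit factor 4: 'abdbd' (i=16, period=5)
emit factor 5: 'aabdcbdbbbbabad' (i=21, period=15)

["cd", "bdbdc", "acbbcbacd", "abdbd", "aabdcbdbbbbabad"]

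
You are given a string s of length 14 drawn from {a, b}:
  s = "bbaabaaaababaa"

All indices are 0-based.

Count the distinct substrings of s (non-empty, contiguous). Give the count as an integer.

76

rank | idx | suffix
   0 |  13 | a
   1 |  12 | aa
   2 |   5 | aaaababaa
   3 |   6 | aaababaa
   4 |   2 | aabaaaababaa
   5 |   7 | aababaa
   6 |  10 | abaa
   7 |   3 | abaaaababaa
   8 |   8 | ababaa
   9 |  11 | baa
  10 |   4 | baaaababaa
  11 |   1 | baabaaaababaa
  12 |   9 | babaa
  13 |   0 | bbaabaaaababaa

SA = [13, 12, 5, 6, 2, 7, 10, 3, 8, 11, 4, 1, 9, 0]
i: (SA[i-1],SA[i]) lcp shared
  1: (13,12) 1 'a'
  2: (12,5) 2 'aa'
  3: (5,6) 3 'aaa'
  4: (6,2) 2 'aa'
  5: (2,7) 4 'aaba'
  6: (7,10) 1 'a'
  7: (10,3) 4 'abaa'
  8: (3,8) 3 'aba'
  9: (8,11) 0 ''
  10: (11,4) 3 'baa'
  11: (4,1) 3 'baa'
  12: (1,9) 2 'ba'
  13: (9,0) 1 'b'

n(n+1)/2 = 14·15/2 = 105
Σ LCP = 0 + 1 + 2 + 3 + 2 + 4 + 1 + 4 + 3 + 0 + 3 + 3 + 2 + 1 = 29
distinct = 105 − 29 = 76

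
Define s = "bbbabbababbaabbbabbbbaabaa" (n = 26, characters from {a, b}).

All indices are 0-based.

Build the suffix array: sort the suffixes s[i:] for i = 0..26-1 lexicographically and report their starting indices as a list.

[25, 24, 21, 11, 22, 6, 8, 3, 12, 16, 23, 20, 10, 5, 7, 2, 15, 19, 9, 4, 1, 14, 18, 0, 13, 17]

rank→(start, suffix):
  0 → (25, 'a')
  1 → (24, 'aa')
  2 → (21, 'aabaa')
  3 → (11, 'aabbbabbbbaabaa')
  4 → (22, 'abaa')
  5 → (6, 'ababbaabbbabbbbaabaa')
  6 → (8, 'abbaabbbabbbbaabaa')
  7 → (3, 'abbababbaabbbabbbbaabaa')
  8 → (12, 'abbbabbbbaabaa')
  9 → (16, 'abbbbaabaa')
  10 → (23, 'baa')
  11 → (20, 'baabaa')
  12 → (10, 'baabbbabbbbaabaa')
  13 → (5, 'bababbaabbbabbbbaabaa')
  14 → (7, 'babbaabbbabbbbaabaa')
  15 → (2, 'babbababbaabbbabbbbaabaa')
  16 → (15, 'babbbbaabaa')
  17 → (19, 'bbaabaa')
  18 → (9, 'bbaabbbabbbbaabaa')
  19 → (4, 'bbababbaabbbabbbbaabaa')
  20 → (1, 'bbabbababbaabbbabbbbaabaa')
  21 → (14, 'bbabbbbaabaa')
  22 → (18, 'bbbaabaa')
  23 → (0, 'bbbabbababbaabbbabbbbaabaa')
  24 → (13, 'bbbabbbbaabaa')
  25 → (17, 'bbbbaabaa')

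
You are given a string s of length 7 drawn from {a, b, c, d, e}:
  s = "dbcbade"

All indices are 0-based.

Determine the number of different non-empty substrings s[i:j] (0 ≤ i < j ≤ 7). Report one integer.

26

rank | idx | suffix
   0 |   4 | ade
   1 |   3 | bade
   2 |   1 | bcbade
   3 |   2 | cbade
   4 |   0 | dbcbade
   5 |   5 | de
   6 |   6 | e

SA = [4, 3, 1, 2, 0, 5, 6]
[i] adj suffixes → lcp
  [1] 4/3 → 0 ('')
  [2] 3/1 → 1 ('b')
  [3] 1/2 → 0 ('')
  [4] 2/0 → 0 ('')
  [5] 0/5 → 1 ('d')
  [6] 5/6 → 0 ('')

n(n+1)/2 = 7·8/2 = 28
Σ LCP = 0 + 0 + 1 + 0 + 0 + 1 + 0 = 2
distinct = 28 − 2 = 26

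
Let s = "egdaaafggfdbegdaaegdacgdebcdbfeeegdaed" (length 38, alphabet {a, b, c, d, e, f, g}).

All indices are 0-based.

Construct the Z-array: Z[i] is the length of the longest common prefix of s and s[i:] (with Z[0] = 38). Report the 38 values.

[38, 0, 0, 0, 0, 0, 0, 0, 0, 0, 0, 0, 5, 0, 0, 0, 0, 4, 0, 0, 0, 0, 0, 0, 1, 0, 0, 0, 0, 0, 1, 1, 4, 0, 0, 0, 1, 0]

Z[0]=38
i=1: outside box; Z[1]=0
i=2: outside box; Z[2]=0
i=3: outside box; Z[3]=0
i=4: outside box; Z[4]=0
i=5: outside box; Z[5]=0
i=6: outside box; Z[6]=0
i=7: outside box; Z[7]=0
i=8: outside box; Z[8]=0
i=9: outside box; Z[9]=0
i=10: outside box; Z[10]=0
i=11: outside box; Z[11]=0
i=12: outside box; Z[12]=5 scan→box=[12,17)
i=13: min(r-i=4, Z[1]=0)=0; Z[13]=0
i=14: min(r-i=3, Z[2]=0)=0; Z[14]=0
i=15: min(r-i=2, Z[3]=0)=0; Z[15]=0
i=16: min(r-i=1, Z[4]=0)=0; Z[16]=0
i=17: outside box; Z[17]=4 scan→box=[17,21)
i=18: min(r-i=3, Z[1]=0)=0; Z[18]=0
i=19: min(r-i=2, Z[2]=0)=0; Z[19]=0
i=20: min(r-i=1, Z[3]=0)=0; Z[20]=0
i=21: outside box; Z[21]=0
i=22: outside box; Z[22]=0
i=23: outside box; Z[23]=0
i=24: outside box; Z[24]=1 scan→box=[24,25)
i=25: outside box; Z[25]=0
i=26: outside box; Z[26]=0
i=27: outside box; Z[27]=0
i=28: outside box; Z[28]=0
i=29: outside box; Z[29]=0
i=30: outside box; Z[30]=1 scan→box=[30,31)
i=31: outside box; Z[31]=1 scan→box=[31,32)
i=32: outside box; Z[32]=4 scan→box=[32,36)
i=33: min(r-i=3, Z[1]=0)=0; Z[33]=0
i=34: min(r-i=2, Z[2]=0)=0; Z[34]=0
i=35: min(r-i=1, Z[3]=0)=0; Z[35]=0
i=36: outside box; Z[36]=1 scan→box=[36,37)
i=37: outside box; Z[37]=0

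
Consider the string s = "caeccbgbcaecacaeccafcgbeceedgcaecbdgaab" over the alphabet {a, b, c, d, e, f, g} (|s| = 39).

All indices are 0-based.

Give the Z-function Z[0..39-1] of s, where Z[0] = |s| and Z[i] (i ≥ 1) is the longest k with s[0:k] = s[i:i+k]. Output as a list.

Z[0]=39
i=1: i≥r, start 0; Z[1]=0
i=2: i≥r, start 0; Z[2]=0
i=3: i≥r, start 0; Z[3]=1 scan→box=[3,4)
i=4: i≥r, start 0; Z[4]=1 scan→box=[4,5)
i=5: i≥r, start 0; Z[5]=0
i=6: i≥r, start 0; Z[6]=0
i=7: i≥r, start 0; Z[7]=0
i=8: i≥r, start 0; Z[8]=4 scan→box=[8,12)
i=9: min(r-i=3, Z[1]=0)=0; Z[9]=0
i=10: min(r-i=2, Z[2]=0)=0; Z[10]=0
i=11: min(r-i=1, Z[3]=1)=1; Z[11]=2 scan→box=[11,13)
i=12: min(r-i=1, Z[1]=0)=0; Z[12]=0
i=13: i≥r, start 0; Z[13]=5 scan→box=[13,18)
i=14: min(r-i=4, Z[1]=0)=0; Z[14]=0
i=15: min(r-i=3, Z[2]=0)=0; Z[15]=0
i=16: min(r-i=2, Z[3]=1)=1; Z[16]=1
i=17: min(r-i=1, Z[4]=1)=1; Z[17]=2 scan→box=[17,19)
i=18: min(r-i=1, Z[1]=0)=0; Z[18]=0
i=19: i≥r, start 0; Z[19]=0
i=20: i≥r, start 0; Z[20]=1 scan→box=[20,21)
i=21: i≥r, start 0; Z[21]=0
i=22: i≥r, start 0; Z[22]=0
i=23: i≥r, start 0; Z[23]=0
i=24: i≥r, start 0; Z[24]=1 scan→box=[24,25)
i=25: i≥r, start 0; Z[25]=0
i=26: i≥r, start 0; Z[26]=0
i=27: i≥r, start 0; Z[27]=0
i=28: i≥r, start 0; Z[28]=0
i=29: i≥r, start 0; Z[29]=4 scan→box=[29,33)
i=30: min(r-i=3, Z[1]=0)=0; Z[30]=0
i=31: min(r-i=2, Z[2]=0)=0; Z[31]=0
i=32: min(r-i=1, Z[3]=1)=1; Z[32]=1
i=33: i≥r, start 0; Z[33]=0
i=34: i≥r, start 0; Z[34]=0
i=35: i≥r, start 0; Z[35]=0
i=36: i≥r, start 0; Z[36]=0
i=37: i≥r, start 0; Z[37]=0
i=38: i≥r, start 0; Z[38]=0

[39, 0, 0, 1, 1, 0, 0, 0, 4, 0, 0, 2, 0, 5, 0, 0, 1, 2, 0, 0, 1, 0, 0, 0, 1, 0, 0, 0, 0, 4, 0, 0, 1, 0, 0, 0, 0, 0, 0]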